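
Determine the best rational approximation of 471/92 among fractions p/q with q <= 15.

41/8

Expand x = 471/92 as a continued fraction with the Euclidean algorithm:
  471 = 5*92 + 11, so a_0 = 5.
  92 = 8*11 + 4, so a_1 = 8.
  11 = 2*4 + 3, so a_2 = 2.
  4 = 1*3 + 1, so a_3 = 1.
  3 = 3*1 + 0, so a_4 = 3.
so x = [5; 8, 2, 1, 3].
Convergents (p_i = a_i*p_{i-1} + p_{i-2}, q_i = a_i*q_{i-1} + q_{i-2} with p_{-2}=0, p_{-1}=1, q_{-2}=1, q_{-1}=0), until the denominator exceeds 15:
  i=0: a_0=5, p_0 = 5*1 + 0 = 5, q_0 = 5*0 + 1 = 1.
  i=1: a_1=8, p_1 = 8*5 + 1 = 41, q_1 = 8*1 + 0 = 8.
  i=2: a_2=2, p_2 = 2*41 + 5 = 87, q_2 = 2*8 + 1 = 17.
q_2 = 17 > 15, so the last convergent with denominator <= 15 is p_1/q_1 = 41/8.
The closest fraction with denominator <= 15 is either p_1/q_1 or the intermediate fraction (k*p_1 + p_0)/(k*q_1 + q_0) with the largest k >= 1 whose denominator stays <= 15; these approach x as k grows, and every other convergent or intermediate fraction in range is farther away.
Largest k: floor((15 - q_0)/q_1) = floor((15 - 1)/8) = 1.
That gives (1*41 + 5)/(1*8 + 1) = 46/9.
Compare the errors: |x - 41/8| = |471*8 - 41*92|/(92*8) = 4/736, and |x - 46/9| = |471*9 - 46*92|/(92*9) = 7/828.
Cross-multiplying, 4*828 = 3312 < 5152 = 7*736, so 4/736 is smaller: the convergent 41/8 is closer to x than 46/9.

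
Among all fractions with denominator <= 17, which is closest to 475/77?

37/6

Expand x = 475/77 as a continued fraction with the Euclidean algorithm:
  475 = 6*77 + 13, so a_0 = 6.
  77 = 5*13 + 12, so a_1 = 5.
  13 = 1*12 + 1, so a_2 = 1.
  12 = 12*1 + 0, so a_3 = 12.
so x = [6; 5, 1, 12].
Convergents (p_i = a_i*p_{i-1} + p_{i-2}, q_i = a_i*q_{i-1} + q_{i-2} with p_{-2}=0, p_{-1}=1, q_{-2}=1, q_{-1}=0), until the denominator exceeds 17:
  i=0: a_0=6, p_0 = 6*1 + 0 = 6, q_0 = 6*0 + 1 = 1.
  i=1: a_1=5, p_1 = 5*6 + 1 = 31, q_1 = 5*1 + 0 = 5.
  i=2: a_2=1, p_2 = 1*31 + 6 = 37, q_2 = 1*5 + 1 = 6.
  i=3: a_3=12, p_3 = 12*37 + 31 = 475, q_3 = 12*6 + 5 = 77.
q_3 = 77 > 17, so the last convergent with denominator <= 17 is p_2/q_2 = 37/6.
The closest fraction with denominator <= 17 is either p_2/q_2 or the intermediate fraction (k*p_2 + p_1)/(k*q_2 + q_1) with the largest k >= 1 whose denominator stays <= 17; these approach x as k grows, and every other convergent or intermediate fraction in range is farther away.
Largest k: floor((17 - q_1)/q_2) = floor((17 - 5)/6) = 2.
That gives (2*37 + 31)/(2*6 + 5) = 105/17.
Compare the errors: |x - 37/6| = |475*6 - 37*77|/(77*6) = 1/462, and |x - 105/17| = |475*17 - 105*77|/(77*17) = 10/1309.
Cross-multiplying, 1*1309 = 1309 < 4620 = 10*462, so 1/462 is smaller: the convergent 37/6 is closer to x than 105/17.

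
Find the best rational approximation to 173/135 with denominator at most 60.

41/32

Expand x = 173/135 as a continued fraction with the Euclidean algorithm:
  173 = 1*135 + 38, so a_0 = 1.
  135 = 3*38 + 21, so a_1 = 3.
  38 = 1*21 + 17, so a_2 = 1.
  21 = 1*17 + 4, so a_3 = 1.
  17 = 4*4 + 1, so a_4 = 4.
  4 = 4*1 + 0, so a_5 = 4.
so x = [1; 3, 1, 1, 4, 4].
Convergents (p_i = a_i*p_{i-1} + p_{i-2}, q_i = a_i*q_{i-1} + q_{i-2} with p_{-2}=0, p_{-1}=1, q_{-2}=1, q_{-1}=0), until the denominator exceeds 60:
  i=0: a_0=1, p_0 = 1*1 + 0 = 1, q_0 = 1*0 + 1 = 1.
  i=1: a_1=3, p_1 = 3*1 + 1 = 4, q_1 = 3*1 + 0 = 3.
  i=2: a_2=1, p_2 = 1*4 + 1 = 5, q_2 = 1*3 + 1 = 4.
  i=3: a_3=1, p_3 = 1*5 + 4 = 9, q_3 = 1*4 + 3 = 7.
  i=4: a_4=4, p_4 = 4*9 + 5 = 41, q_4 = 4*7 + 4 = 32.
  i=5: a_5=4, p_5 = 4*41 + 9 = 173, q_5 = 4*32 + 7 = 135.
q_5 = 135 > 60, so the last convergent with denominator <= 60 is p_4/q_4 = 41/32.
The closest fraction with denominator <= 60 is either p_4/q_4 or the intermediate fraction (k*p_4 + p_3)/(k*q_4 + q_3) with the largest k >= 1 whose denominator stays <= 60; these approach x as k grows, and every other convergent or intermediate fraction in range is farther away.
Largest k: floor((60 - q_3)/q_4) = floor((60 - 7)/32) = 1.
That gives (1*41 + 9)/(1*32 + 7) = 50/39.
Compare the errors: |x - 41/32| = |173*32 - 41*135|/(135*32) = 1/4320, and |x - 50/39| = |173*39 - 50*135|/(135*39) = 3/5265.
Cross-multiplying, 1*5265 = 5265 < 12960 = 3*4320, so 1/4320 is smaller: the convergent 41/32 is closer to x than 50/39.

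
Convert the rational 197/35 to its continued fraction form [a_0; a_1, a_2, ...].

[5; 1, 1, 1, 2, 4]

Run the Euclidean algorithm on 197 and 35; the successive quotients are the partial quotients a_0, a_1, ... (each step inverts the fractional part left over by the previous one):
  197 = 5*35 + 22, so a_0 = 5.
  35 = 1*22 + 13, so a_1 = 1.
  22 = 1*13 + 9, so a_2 = 1.
  13 = 1*9 + 4, so a_3 = 1.
  9 = 2*4 + 1, so a_4 = 2.
  4 = 4*1 + 0, so a_5 = 4.
The remainder reaches 0 after 6 divisions, so the expansion has 6 partial quotients, read off in order.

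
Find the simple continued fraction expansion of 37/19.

[1; 1, 18]

Run the Euclidean algorithm on 37 and 19; the successive quotients are the partial quotients a_0, a_1, ... (each step inverts the fractional part left over by the previous one):
  37 = 1*19 + 18, so a_0 = 1.
  19 = 1*18 + 1, so a_1 = 1.
  18 = 18*1 + 0, so a_2 = 18.
The remainder reaches 0 after 3 divisions, so the expansion has 3 partial quotients, read off in order.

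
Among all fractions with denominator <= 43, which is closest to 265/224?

Expand x = 265/224 as a continued fraction with the Euclidean algorithm:
  265 = 1*224 + 41, so a_0 = 1.
  224 = 5*41 + 19, so a_1 = 5.
  41 = 2*19 + 3, so a_2 = 2.
  19 = 6*3 + 1, so a_3 = 6.
  3 = 3*1 + 0, so a_4 = 3.
so x = [1; 5, 2, 6, 3].
Convergents (p_i = a_i*p_{i-1} + p_{i-2}, q_i = a_i*q_{i-1} + q_{i-2} with p_{-2}=0, p_{-1}=1, q_{-2}=1, q_{-1}=0), until the denominator exceeds 43:
  i=0: a_0=1, p_0 = 1*1 + 0 = 1, q_0 = 1*0 + 1 = 1.
  i=1: a_1=5, p_1 = 5*1 + 1 = 6, q_1 = 5*1 + 0 = 5.
  i=2: a_2=2, p_2 = 2*6 + 1 = 13, q_2 = 2*5 + 1 = 11.
  i=3: a_3=6, p_3 = 6*13 + 6 = 84, q_3 = 6*11 + 5 = 71.
q_3 = 71 > 43, so the last convergent with denominator <= 43 is p_2/q_2 = 13/11.
The closest fraction with denominator <= 43 is either p_2/q_2 or the intermediate fraction (k*p_2 + p_1)/(k*q_2 + q_1) with the largest k >= 1 whose denominator stays <= 43; these approach x as k grows, and every other convergent or intermediate fraction in range is farther away.
Largest k: floor((43 - q_1)/q_2) = floor((43 - 5)/11) = 3.
That gives (3*13 + 6)/(3*11 + 5) = 45/38.
Compare the errors: |x - 13/11| = |265*11 - 13*224|/(224*11) = 3/2464, and |x - 45/38| = |265*38 - 45*224|/(224*38) = 10/8512.
Cross-multiplying, 10*2464 = 24640 < 25536 = 3*8512, so 10/8512 is smaller: the intermediate fraction 45/38 is closer to x than 13/11.

45/38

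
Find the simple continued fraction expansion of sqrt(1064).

Write x_i = (sqrt(1064) + m_i)/d_i with (m_0, d_0) = (0, 1). a_0 = floor(sqrt(1064)) = 32, since 32^2 = 1024 <= 1064 < 1089 = 33^2.
Iterate m_{i+1} = d_i*a_i - m_i, d_{i+1} = (1064 - m_{i+1}^2)/d_i, a_{i+1} = floor((a_0 + m_{i+1})/d_{i+1}):
  m_1 = 1*32 - 0 = 32, d_1 = (1064 - 32^2)/1 = 40/1 = 40, a_1 = floor((32 + 32)/40) = 1.
  m_2 = 40*1 - 32 = 8, d_2 = (1064 - 8^2)/40 = 1000/40 = 25, a_2 = floor((32 + 8)/25) = 1.
  m_3 = 25*1 - 8 = 17, d_3 = (1064 - 17^2)/25 = 775/25 = 31, a_3 = floor((32 + 17)/31) = 1.
  m_4 = 31*1 - 17 = 14, d_4 = (1064 - 14^2)/31 = 868/31 = 28, a_4 = floor((32 + 14)/28) = 1.
  m_5 = 28*1 - 14 = 14, d_5 = (1064 - 14^2)/28 = 868/28 = 31, a_5 = floor((32 + 14)/31) = 1.
  m_6 = 31*1 - 14 = 17, d_6 = (1064 - 17^2)/31 = 775/31 = 25, a_6 = floor((32 + 17)/25) = 1.
  m_7 = 25*1 - 17 = 8, d_7 = (1064 - 8^2)/25 = 1000/25 = 40, a_7 = floor((32 + 8)/40) = 1.
  m_8 = 40*1 - 8 = 32, d_8 = (1064 - 32^2)/40 = 40/40 = 1, a_8 = floor((32 + 32)/1) = 64.
  m_9 = 1*64 - 32 = 32, d_9 = (1064 - 32^2)/1 = 40/1 = 40: (m_9, d_9) = (m_1, d_1) = (32, 40), so from here the quotients repeat a_1, ..., a_8; the period length is 8.
Hence the expansion of sqrt(1064) is a_0 = 32 followed by the repeating block 1, 1, 1, 1, 1, 1, 1, 64 (period 8).

[32; (1, 1, 1, 1, 1, 1, 1, 64)]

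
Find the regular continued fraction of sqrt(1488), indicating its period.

[38; (1, 1, 2, 1, 5, 1, 2, 1, 1, 76)]

Write x_i = (sqrt(1488) + m_i)/d_i with (m_0, d_0) = (0, 1). a_0 = floor(sqrt(1488)) = 38, since 38^2 = 1444 <= 1488 < 1521 = 39^2.
Iterate m_{i+1} = d_i*a_i - m_i, d_{i+1} = (1488 - m_{i+1}^2)/d_i, a_{i+1} = floor((a_0 + m_{i+1})/d_{i+1}):
  m_1 = 1*38 - 0 = 38, d_1 = (1488 - 38^2)/1 = 44/1 = 44, a_1 = floor((38 + 38)/44) = 1.
  m_2 = 44*1 - 38 = 6, d_2 = (1488 - 6^2)/44 = 1452/44 = 33, a_2 = floor((38 + 6)/33) = 1.
  m_3 = 33*1 - 6 = 27, d_3 = (1488 - 27^2)/33 = 759/33 = 23, a_3 = floor((38 + 27)/23) = 2.
  m_4 = 23*2 - 27 = 19, d_4 = (1488 - 19^2)/23 = 1127/23 = 49, a_4 = floor((38 + 19)/49) = 1.
  m_5 = 49*1 - 19 = 30, d_5 = (1488 - 30^2)/49 = 588/49 = 12, a_5 = floor((38 + 30)/12) = 5.
  m_6 = 12*5 - 30 = 30, d_6 = (1488 - 30^2)/12 = 588/12 = 49, a_6 = floor((38 + 30)/49) = 1.
  m_7 = 49*1 - 30 = 19, d_7 = (1488 - 19^2)/49 = 1127/49 = 23, a_7 = floor((38 + 19)/23) = 2.
  m_8 = 23*2 - 19 = 27, d_8 = (1488 - 27^2)/23 = 759/23 = 33, a_8 = floor((38 + 27)/33) = 1.
  m_9 = 33*1 - 27 = 6, d_9 = (1488 - 6^2)/33 = 1452/33 = 44, a_9 = floor((38 + 6)/44) = 1.
  m_10 = 44*1 - 6 = 38, d_10 = (1488 - 38^2)/44 = 44/44 = 1, a_10 = floor((38 + 38)/1) = 76.
  m_11 = 1*76 - 38 = 38, d_11 = (1488 - 38^2)/1 = 44/1 = 44: (m_11, d_11) = (m_1, d_1) = (38, 44), so from here the quotients repeat a_1, ..., a_10; the period length is 10.
Hence the expansion of sqrt(1488) is a_0 = 38 followed by the repeating block 1, 1, 2, 1, 5, 1, 2, 1, 1, 76 (period 10).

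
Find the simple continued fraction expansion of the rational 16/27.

Run the Euclidean algorithm on 16 and 27; the successive quotients are the partial quotients a_0, a_1, ... (each step inverts the fractional part left over by the previous one):
  16 = 0*27 + 16, so a_0 = 0.
  27 = 1*16 + 11, so a_1 = 1.
  16 = 1*11 + 5, so a_2 = 1.
  11 = 2*5 + 1, so a_3 = 2.
  5 = 5*1 + 0, so a_4 = 5.
The remainder reaches 0 after 5 divisions, so the expansion has 5 partial quotients, read off in order.

[0; 1, 1, 2, 5]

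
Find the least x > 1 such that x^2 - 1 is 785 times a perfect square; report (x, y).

(x, y) = (1569, 56)

First expand sqrt(785) as a continued fraction. With x_i = (sqrt(785) + m_i)/d_i and (m_0, d_0) = (0, 1): a_0 = floor(sqrt(785)) = 28, since 28^2 = 784 <= 785 < 841 = 29^2.
Iterate m_{i+1} = d_i*a_i - m_i, d_{i+1} = (785 - m_{i+1}^2)/d_i, a_{i+1} = floor((a_0 + m_{i+1})/d_{i+1}):
  m_1 = 1*28 - 0 = 28, d_1 = (785 - 28^2)/1 = 1/1 = 1, a_1 = floor((28 + 28)/1) = 56.
  m_2 = 1*56 - 28 = 28, d_2 = (785 - 28^2)/1 = 1/1 = 1: (m_2, d_2) = (m_1, d_1) = (28, 1), so from here the quotient a_1 repeats; the period length is 1.
So sqrt(785) = [28; (56)] with period length k = 1.
k is odd, so (p_{k-1}, q_{k-1}) only solves x^2 - 785y^2 = -1 and the fundamental solution of x^2 - 785y^2 = 1 is (p_{2k-1}, q_{2k-1}) = (p_1, q_1); compute convergents through index 1, running through the period twice.
Convergents (p_i = a_i*p_{i-1} + p_{i-2}, q_i = a_i*q_{i-1} + q_{i-2} with p_{-2}=0, p_{-1}=1, q_{-2}=1, q_{-1}=0):
  i=0: a_0=28, p_0 = 28*1 + 0 = 28, q_0 = 28*0 + 1 = 1.
  i=1: a_1=56, p_1 = 56*28 + 1 = 1569, q_1 = 56*1 + 0 = 56.
Indeed p_0^2 - 785*q_0^2 = 784 - 785 = -1, not +1.
Check: 1569^2 - 785*56^2 = 2461761 - 2461760 = 1, so (x, y) = (1569, 56) solves the equation, and by the theorem it is the least positive solution.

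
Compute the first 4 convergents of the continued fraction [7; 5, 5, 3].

Using the convergent recurrence p_i = a_i*p_{i-1} + p_{i-2}, q_i = a_i*q_{i-1} + q_{i-2} with p_{-2}=0, p_{-1}=1, q_{-2}=1, q_{-1}=0:
  i=0: a_0=7, p_0 = 7*1 + 0 = 7, q_0 = 7*0 + 1 = 1.
  i=1: a_1=5, p_1 = 5*7 + 1 = 36, q_1 = 5*1 + 0 = 5.
  i=2: a_2=5, p_2 = 5*36 + 7 = 187, q_2 = 5*5 + 1 = 26.
  i=3: a_3=3, p_3 = 3*187 + 36 = 597, q_3 = 3*26 + 5 = 83.

7/1, 36/5, 187/26, 597/83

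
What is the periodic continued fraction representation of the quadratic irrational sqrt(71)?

[8; (2, 2, 1, 7, 1, 2, 2, 16)]

Write x_i = (sqrt(71) + m_i)/d_i with (m_0, d_0) = (0, 1). a_0 = floor(sqrt(71)) = 8, since 8^2 = 64 <= 71 < 81 = 9^2.
Iterate m_{i+1} = d_i*a_i - m_i, d_{i+1} = (71 - m_{i+1}^2)/d_i, a_{i+1} = floor((a_0 + m_{i+1})/d_{i+1}):
  m_1 = 1*8 - 0 = 8, d_1 = (71 - 8^2)/1 = 7/1 = 7, a_1 = floor((8 + 8)/7) = 2.
  m_2 = 7*2 - 8 = 6, d_2 = (71 - 6^2)/7 = 35/7 = 5, a_2 = floor((8 + 6)/5) = 2.
  m_3 = 5*2 - 6 = 4, d_3 = (71 - 4^2)/5 = 55/5 = 11, a_3 = floor((8 + 4)/11) = 1.
  m_4 = 11*1 - 4 = 7, d_4 = (71 - 7^2)/11 = 22/11 = 2, a_4 = floor((8 + 7)/2) = 7.
  m_5 = 2*7 - 7 = 7, d_5 = (71 - 7^2)/2 = 22/2 = 11, a_5 = floor((8 + 7)/11) = 1.
  m_6 = 11*1 - 7 = 4, d_6 = (71 - 4^2)/11 = 55/11 = 5, a_6 = floor((8 + 4)/5) = 2.
  m_7 = 5*2 - 4 = 6, d_7 = (71 - 6^2)/5 = 35/5 = 7, a_7 = floor((8 + 6)/7) = 2.
  m_8 = 7*2 - 6 = 8, d_8 = (71 - 8^2)/7 = 7/7 = 1, a_8 = floor((8 + 8)/1) = 16.
  m_9 = 1*16 - 8 = 8, d_9 = (71 - 8^2)/1 = 7/1 = 7: (m_9, d_9) = (m_1, d_1) = (8, 7), so from here the quotients repeat a_1, ..., a_8; the period length is 8.
Hence the expansion of sqrt(71) is a_0 = 8 followed by the repeating block 2, 2, 1, 7, 1, 2, 2, 16 (period 8).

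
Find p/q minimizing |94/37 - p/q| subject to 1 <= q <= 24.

61/24

Expand x = 94/37 as a continued fraction with the Euclidean algorithm:
  94 = 2*37 + 20, so a_0 = 2.
  37 = 1*20 + 17, so a_1 = 1.
  20 = 1*17 + 3, so a_2 = 1.
  17 = 5*3 + 2, so a_3 = 5.
  3 = 1*2 + 1, so a_4 = 1.
  2 = 2*1 + 0, so a_5 = 2.
so x = [2; 1, 1, 5, 1, 2].
Convergents (p_i = a_i*p_{i-1} + p_{i-2}, q_i = a_i*q_{i-1} + q_{i-2} with p_{-2}=0, p_{-1}=1, q_{-2}=1, q_{-1}=0), until the denominator exceeds 24:
  i=0: a_0=2, p_0 = 2*1 + 0 = 2, q_0 = 2*0 + 1 = 1.
  i=1: a_1=1, p_1 = 1*2 + 1 = 3, q_1 = 1*1 + 0 = 1.
  i=2: a_2=1, p_2 = 1*3 + 2 = 5, q_2 = 1*1 + 1 = 2.
  i=3: a_3=5, p_3 = 5*5 + 3 = 28, q_3 = 5*2 + 1 = 11.
  i=4: a_4=1, p_4 = 1*28 + 5 = 33, q_4 = 1*11 + 2 = 13.
  i=5: a_5=2, p_5 = 2*33 + 28 = 94, q_5 = 2*13 + 11 = 37.
q_5 = 37 > 24, so the last convergent with denominator <= 24 is p_4/q_4 = 33/13.
The closest fraction with denominator <= 24 is either p_4/q_4 or the intermediate fraction (k*p_4 + p_3)/(k*q_4 + q_3) with the largest k >= 1 whose denominator stays <= 24; these approach x as k grows, and every other convergent or intermediate fraction in range is farther away.
Largest k: floor((24 - q_3)/q_4) = floor((24 - 11)/13) = 1.
That gives (1*33 + 28)/(1*13 + 11) = 61/24.
Compare the errors: |x - 33/13| = |94*13 - 33*37|/(37*13) = 1/481, and |x - 61/24| = |94*24 - 61*37|/(37*24) = 1/888.
Cross-multiplying, 1*481 = 481 < 888 = 1*888, so 1/888 is smaller: the intermediate fraction 61/24 is closer to x than 33/13.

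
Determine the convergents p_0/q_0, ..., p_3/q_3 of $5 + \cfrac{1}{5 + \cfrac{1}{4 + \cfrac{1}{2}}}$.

5/1, 26/5, 109/21, 244/47

Using the convergent recurrence p_i = a_i*p_{i-1} + p_{i-2}, q_i = a_i*q_{i-1} + q_{i-2} with p_{-2}=0, p_{-1}=1, q_{-2}=1, q_{-1}=0:
  i=0: a_0=5, p_0 = 5*1 + 0 = 5, q_0 = 5*0 + 1 = 1.
  i=1: a_1=5, p_1 = 5*5 + 1 = 26, q_1 = 5*1 + 0 = 5.
  i=2: a_2=4, p_2 = 4*26 + 5 = 109, q_2 = 4*5 + 1 = 21.
  i=3: a_3=2, p_3 = 2*109 + 26 = 244, q_3 = 2*21 + 5 = 47.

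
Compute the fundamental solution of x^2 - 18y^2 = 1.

(x, y) = (17, 4)

First expand sqrt(18) as a continued fraction. With x_i = (sqrt(18) + m_i)/d_i and (m_0, d_0) = (0, 1): a_0 = floor(sqrt(18)) = 4, since 4^2 = 16 <= 18 < 25 = 5^2.
Iterate m_{i+1} = d_i*a_i - m_i, d_{i+1} = (18 - m_{i+1}^2)/d_i, a_{i+1} = floor((a_0 + m_{i+1})/d_{i+1}):
  m_1 = 1*4 - 0 = 4, d_1 = (18 - 4^2)/1 = 2/1 = 2, a_1 = floor((4 + 4)/2) = 4.
  m_2 = 2*4 - 4 = 4, d_2 = (18 - 4^2)/2 = 2/2 = 1, a_2 = floor((4 + 4)/1) = 8.
  m_3 = 1*8 - 4 = 4, d_3 = (18 - 4^2)/1 = 2/1 = 2: (m_3, d_3) = (m_1, d_1) = (4, 2), so from here the quotients repeat a_1, a_2; the period length is 2.
So sqrt(18) = [4; (4, 8)] with period length k = 2.
k is even, so the fundamental solution of x^2 - 18y^2 = 1 is (p_{k-1}, q_{k-1}) = (p_1, q_1); compute convergents through index 1.
Convergents (p_i = a_i*p_{i-1} + p_{i-2}, q_i = a_i*q_{i-1} + q_{i-2} with p_{-2}=0, p_{-1}=1, q_{-2}=1, q_{-1}=0):
  i=0: a_0=4, p_0 = 4*1 + 0 = 4, q_0 = 4*0 + 1 = 1.
  i=1: a_1=4, p_1 = 4*4 + 1 = 17, q_1 = 4*1 + 0 = 4.
Check: 17^2 - 18*4^2 = 289 - 288 = 1, so (x, y) = (17, 4) solves the equation, and by the theorem it is the least positive solution.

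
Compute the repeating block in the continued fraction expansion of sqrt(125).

Write x_i = (sqrt(125) + m_i)/d_i with (m_0, d_0) = (0, 1). a_0 = floor(sqrt(125)) = 11, since 11^2 = 121 <= 125 < 144 = 12^2.
Iterate m_{i+1} = d_i*a_i - m_i, d_{i+1} = (125 - m_{i+1}^2)/d_i, a_{i+1} = floor((a_0 + m_{i+1})/d_{i+1}):
  m_1 = 1*11 - 0 = 11, d_1 = (125 - 11^2)/1 = 4/1 = 4, a_1 = floor((11 + 11)/4) = 5.
  m_2 = 4*5 - 11 = 9, d_2 = (125 - 9^2)/4 = 44/4 = 11, a_2 = floor((11 + 9)/11) = 1.
  m_3 = 11*1 - 9 = 2, d_3 = (125 - 2^2)/11 = 121/11 = 11, a_3 = floor((11 + 2)/11) = 1.
  m_4 = 11*1 - 2 = 9, d_4 = (125 - 9^2)/11 = 44/11 = 4, a_4 = floor((11 + 9)/4) = 5.
  m_5 = 4*5 - 9 = 11, d_5 = (125 - 11^2)/4 = 4/4 = 1, a_5 = floor((11 + 11)/1) = 22.
  m_6 = 1*22 - 11 = 11, d_6 = (125 - 11^2)/1 = 4/1 = 4: (m_6, d_6) = (m_1, d_1) = (11, 4), so from here the quotients repeat a_1, ..., a_5; the period length is 5.
Hence the expansion of sqrt(125) is a_0 = 11 followed by the repeating block 5, 1, 1, 5, 22 (period 5).

[11; (5, 1, 1, 5, 22)]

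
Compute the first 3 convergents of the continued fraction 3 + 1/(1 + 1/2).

3/1, 4/1, 11/3

Using the convergent recurrence p_i = a_i*p_{i-1} + p_{i-2}, q_i = a_i*q_{i-1} + q_{i-2} with p_{-2}=0, p_{-1}=1, q_{-2}=1, q_{-1}=0:
  i=0: a_0=3, p_0 = 3*1 + 0 = 3, q_0 = 3*0 + 1 = 1.
  i=1: a_1=1, p_1 = 1*3 + 1 = 4, q_1 = 1*1 + 0 = 1.
  i=2: a_2=2, p_2 = 2*4 + 3 = 11, q_2 = 2*1 + 1 = 3.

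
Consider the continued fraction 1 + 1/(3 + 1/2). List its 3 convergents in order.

1/1, 4/3, 9/7

Using the convergent recurrence p_i = a_i*p_{i-1} + p_{i-2}, q_i = a_i*q_{i-1} + q_{i-2} with p_{-2}=0, p_{-1}=1, q_{-2}=1, q_{-1}=0:
  i=0: a_0=1, p_0 = 1*1 + 0 = 1, q_0 = 1*0 + 1 = 1.
  i=1: a_1=3, p_1 = 3*1 + 1 = 4, q_1 = 3*1 + 0 = 3.
  i=2: a_2=2, p_2 = 2*4 + 1 = 9, q_2 = 2*3 + 1 = 7.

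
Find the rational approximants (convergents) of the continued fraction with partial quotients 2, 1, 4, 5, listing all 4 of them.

Using the convergent recurrence p_i = a_i*p_{i-1} + p_{i-2}, q_i = a_i*q_{i-1} + q_{i-2} with p_{-2}=0, p_{-1}=1, q_{-2}=1, q_{-1}=0:
  i=0: a_0=2, p_0 = 2*1 + 0 = 2, q_0 = 2*0 + 1 = 1.
  i=1: a_1=1, p_1 = 1*2 + 1 = 3, q_1 = 1*1 + 0 = 1.
  i=2: a_2=4, p_2 = 4*3 + 2 = 14, q_2 = 4*1 + 1 = 5.
  i=3: a_3=5, p_3 = 5*14 + 3 = 73, q_3 = 5*5 + 1 = 26.

2/1, 3/1, 14/5, 73/26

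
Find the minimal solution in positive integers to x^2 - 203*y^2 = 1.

(x, y) = (57, 4)

First expand sqrt(203) as a continued fraction. With x_i = (sqrt(203) + m_i)/d_i and (m_0, d_0) = (0, 1): a_0 = floor(sqrt(203)) = 14, since 14^2 = 196 <= 203 < 225 = 15^2.
Iterate m_{i+1} = d_i*a_i - m_i, d_{i+1} = (203 - m_{i+1}^2)/d_i, a_{i+1} = floor((a_0 + m_{i+1})/d_{i+1}):
  m_1 = 1*14 - 0 = 14, d_1 = (203 - 14^2)/1 = 7/1 = 7, a_1 = floor((14 + 14)/7) = 4.
  m_2 = 7*4 - 14 = 14, d_2 = (203 - 14^2)/7 = 7/7 = 1, a_2 = floor((14 + 14)/1) = 28.
  m_3 = 1*28 - 14 = 14, d_3 = (203 - 14^2)/1 = 7/1 = 7: (m_3, d_3) = (m_1, d_1) = (14, 7), so from here the quotients repeat a_1, a_2; the period length is 2.
So sqrt(203) = [14; (4, 28)] with period length k = 2.
k is even, so the fundamental solution of x^2 - 203y^2 = 1 is (p_{k-1}, q_{k-1}) = (p_1, q_1); compute convergents through index 1.
Convergents (p_i = a_i*p_{i-1} + p_{i-2}, q_i = a_i*q_{i-1} + q_{i-2} with p_{-2}=0, p_{-1}=1, q_{-2}=1, q_{-1}=0):
  i=0: a_0=14, p_0 = 14*1 + 0 = 14, q_0 = 14*0 + 1 = 1.
  i=1: a_1=4, p_1 = 4*14 + 1 = 57, q_1 = 4*1 + 0 = 4.
Check: 57^2 - 203*4^2 = 3249 - 3248 = 1, so (x, y) = (57, 4) solves the equation, and by the theorem it is the least positive solution.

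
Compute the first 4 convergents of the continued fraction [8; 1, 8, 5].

8/1, 9/1, 80/9, 409/46

Using the convergent recurrence p_i = a_i*p_{i-1} + p_{i-2}, q_i = a_i*q_{i-1} + q_{i-2} with p_{-2}=0, p_{-1}=1, q_{-2}=1, q_{-1}=0:
  i=0: a_0=8, p_0 = 8*1 + 0 = 8, q_0 = 8*0 + 1 = 1.
  i=1: a_1=1, p_1 = 1*8 + 1 = 9, q_1 = 1*1 + 0 = 1.
  i=2: a_2=8, p_2 = 8*9 + 8 = 80, q_2 = 8*1 + 1 = 9.
  i=3: a_3=5, p_3 = 5*80 + 9 = 409, q_3 = 5*9 + 1 = 46.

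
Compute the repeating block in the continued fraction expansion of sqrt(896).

[29; (1, 13, 1, 58)]

Write x_i = (sqrt(896) + m_i)/d_i with (m_0, d_0) = (0, 1). a_0 = floor(sqrt(896)) = 29, since 29^2 = 841 <= 896 < 900 = 30^2.
Iterate m_{i+1} = d_i*a_i - m_i, d_{i+1} = (896 - m_{i+1}^2)/d_i, a_{i+1} = floor((a_0 + m_{i+1})/d_{i+1}):
  m_1 = 1*29 - 0 = 29, d_1 = (896 - 29^2)/1 = 55/1 = 55, a_1 = floor((29 + 29)/55) = 1.
  m_2 = 55*1 - 29 = 26, d_2 = (896 - 26^2)/55 = 220/55 = 4, a_2 = floor((29 + 26)/4) = 13.
  m_3 = 4*13 - 26 = 26, d_3 = (896 - 26^2)/4 = 220/4 = 55, a_3 = floor((29 + 26)/55) = 1.
  m_4 = 55*1 - 26 = 29, d_4 = (896 - 29^2)/55 = 55/55 = 1, a_4 = floor((29 + 29)/1) = 58.
  m_5 = 1*58 - 29 = 29, d_5 = (896 - 29^2)/1 = 55/1 = 55: (m_5, d_5) = (m_1, d_1) = (29, 55), so from here the quotients repeat a_1, ..., a_4; the period length is 4.
Hence the expansion of sqrt(896) is a_0 = 29 followed by the repeating block 1, 13, 1, 58 (period 4).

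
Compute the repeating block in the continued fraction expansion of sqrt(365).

[19; (9, 1, 1, 9, 38)]

Write x_i = (sqrt(365) + m_i)/d_i with (m_0, d_0) = (0, 1). a_0 = floor(sqrt(365)) = 19, since 19^2 = 361 <= 365 < 400 = 20^2.
Iterate m_{i+1} = d_i*a_i - m_i, d_{i+1} = (365 - m_{i+1}^2)/d_i, a_{i+1} = floor((a_0 + m_{i+1})/d_{i+1}):
  m_1 = 1*19 - 0 = 19, d_1 = (365 - 19^2)/1 = 4/1 = 4, a_1 = floor((19 + 19)/4) = 9.
  m_2 = 4*9 - 19 = 17, d_2 = (365 - 17^2)/4 = 76/4 = 19, a_2 = floor((19 + 17)/19) = 1.
  m_3 = 19*1 - 17 = 2, d_3 = (365 - 2^2)/19 = 361/19 = 19, a_3 = floor((19 + 2)/19) = 1.
  m_4 = 19*1 - 2 = 17, d_4 = (365 - 17^2)/19 = 76/19 = 4, a_4 = floor((19 + 17)/4) = 9.
  m_5 = 4*9 - 17 = 19, d_5 = (365 - 19^2)/4 = 4/4 = 1, a_5 = floor((19 + 19)/1) = 38.
  m_6 = 1*38 - 19 = 19, d_6 = (365 - 19^2)/1 = 4/1 = 4: (m_6, d_6) = (m_1, d_1) = (19, 4), so from here the quotients repeat a_1, ..., a_5; the period length is 5.
Hence the expansion of sqrt(365) is a_0 = 19 followed by the repeating block 9, 1, 1, 9, 38 (period 5).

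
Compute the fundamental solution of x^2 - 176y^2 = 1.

First expand sqrt(176) as a continued fraction. With x_i = (sqrt(176) + m_i)/d_i and (m_0, d_0) = (0, 1): a_0 = floor(sqrt(176)) = 13, since 13^2 = 169 <= 176 < 196 = 14^2.
Iterate m_{i+1} = d_i*a_i - m_i, d_{i+1} = (176 - m_{i+1}^2)/d_i, a_{i+1} = floor((a_0 + m_{i+1})/d_{i+1}):
  m_1 = 1*13 - 0 = 13, d_1 = (176 - 13^2)/1 = 7/1 = 7, a_1 = floor((13 + 13)/7) = 3.
  m_2 = 7*3 - 13 = 8, d_2 = (176 - 8^2)/7 = 112/7 = 16, a_2 = floor((13 + 8)/16) = 1.
  m_3 = 16*1 - 8 = 8, d_3 = (176 - 8^2)/16 = 112/16 = 7, a_3 = floor((13 + 8)/7) = 3.
  m_4 = 7*3 - 8 = 13, d_4 = (176 - 13^2)/7 = 7/7 = 1, a_4 = floor((13 + 13)/1) = 26.
  m_5 = 1*26 - 13 = 13, d_5 = (176 - 13^2)/1 = 7/1 = 7: (m_5, d_5) = (m_1, d_1) = (13, 7), so from here the quotients repeat a_1, ..., a_4; the period length is 4.
So sqrt(176) = [13; (3, 1, 3, 26)] with period length k = 4.
k is even, so the fundamental solution of x^2 - 176y^2 = 1 is (p_{k-1}, q_{k-1}) = (p_3, q_3); compute convergents through index 3.
Convergents (p_i = a_i*p_{i-1} + p_{i-2}, q_i = a_i*q_{i-1} + q_{i-2} with p_{-2}=0, p_{-1}=1, q_{-2}=1, q_{-1}=0):
  i=0: a_0=13, p_0 = 13*1 + 0 = 13, q_0 = 13*0 + 1 = 1.
  i=1: a_1=3, p_1 = 3*13 + 1 = 40, q_1 = 3*1 + 0 = 3.
  i=2: a_2=1, p_2 = 1*40 + 13 = 53, q_2 = 1*3 + 1 = 4.
  i=3: a_3=3, p_3 = 3*53 + 40 = 199, q_3 = 3*4 + 3 = 15.
Check: 199^2 - 176*15^2 = 39601 - 39600 = 1, so (x, y) = (199, 15) solves the equation, and by the theorem it is the least positive solution.

(x, y) = (199, 15)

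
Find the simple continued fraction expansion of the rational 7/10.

Run the Euclidean algorithm on 7 and 10; the successive quotients are the partial quotients a_0, a_1, ... (each step inverts the fractional part left over by the previous one):
  7 = 0*10 + 7, so a_0 = 0.
  10 = 1*7 + 3, so a_1 = 1.
  7 = 2*3 + 1, so a_2 = 2.
  3 = 3*1 + 0, so a_3 = 3.
The remainder reaches 0 after 4 divisions, so the expansion has 4 partial quotients, read off in order.

[0; 1, 2, 3]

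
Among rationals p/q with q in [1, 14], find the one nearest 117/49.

Expand x = 117/49 as a continued fraction with the Euclidean algorithm:
  117 = 2*49 + 19, so a_0 = 2.
  49 = 2*19 + 11, so a_1 = 2.
  19 = 1*11 + 8, so a_2 = 1.
  11 = 1*8 + 3, so a_3 = 1.
  8 = 2*3 + 2, so a_4 = 2.
  3 = 1*2 + 1, so a_5 = 1.
  2 = 2*1 + 0, so a_6 = 2.
so x = [2; 2, 1, 1, 2, 1, 2].
Convergents (p_i = a_i*p_{i-1} + p_{i-2}, q_i = a_i*q_{i-1} + q_{i-2} with p_{-2}=0, p_{-1}=1, q_{-2}=1, q_{-1}=0), until the denominator exceeds 14:
  i=0: a_0=2, p_0 = 2*1 + 0 = 2, q_0 = 2*0 + 1 = 1.
  i=1: a_1=2, p_1 = 2*2 + 1 = 5, q_1 = 2*1 + 0 = 2.
  i=2: a_2=1, p_2 = 1*5 + 2 = 7, q_2 = 1*2 + 1 = 3.
  i=3: a_3=1, p_3 = 1*7 + 5 = 12, q_3 = 1*3 + 2 = 5.
  i=4: a_4=2, p_4 = 2*12 + 7 = 31, q_4 = 2*5 + 3 = 13.
  i=5: a_5=1, p_5 = 1*31 + 12 = 43, q_5 = 1*13 + 5 = 18.
q_5 = 18 > 14, so the last convergent with denominator <= 14 is p_4/q_4 = 31/13.
The closest fraction with denominator <= 14 is either p_4/q_4 or the intermediate fraction (k*p_4 + p_3)/(k*q_4 + q_3) with the largest k >= 1 whose denominator stays <= 14; these approach x as k grows, and every other convergent or intermediate fraction in range is farther away.
Largest k: floor((14 - q_3)/q_4) = floor((14 - 5)/13) = 0.
Since k = 0, no intermediate fraction beyond p_4/q_4 has denominator <= 14, so the convergent 31/13 is the closest (its error is |117*13 - 31*49|/(49*13) = 2/637).

31/13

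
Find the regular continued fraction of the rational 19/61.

[0; 3, 4, 1, 3]

Run the Euclidean algorithm on 19 and 61; the successive quotients are the partial quotients a_0, a_1, ... (each step inverts the fractional part left over by the previous one):
  19 = 0*61 + 19, so a_0 = 0.
  61 = 3*19 + 4, so a_1 = 3.
  19 = 4*4 + 3, so a_2 = 4.
  4 = 1*3 + 1, so a_3 = 1.
  3 = 3*1 + 0, so a_4 = 3.
The remainder reaches 0 after 5 divisions, so the expansion has 5 partial quotients, read off in order.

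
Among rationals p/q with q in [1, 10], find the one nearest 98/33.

Expand x = 98/33 as a continued fraction with the Euclidean algorithm:
  98 = 2*33 + 32, so a_0 = 2.
  33 = 1*32 + 1, so a_1 = 1.
  32 = 32*1 + 0, so a_2 = 32.
so x = [2; 1, 32].
Convergents (p_i = a_i*p_{i-1} + p_{i-2}, q_i = a_i*q_{i-1} + q_{i-2} with p_{-2}=0, p_{-1}=1, q_{-2}=1, q_{-1}=0), until the denominator exceeds 10:
  i=0: a_0=2, p_0 = 2*1 + 0 = 2, q_0 = 2*0 + 1 = 1.
  i=1: a_1=1, p_1 = 1*2 + 1 = 3, q_1 = 1*1 + 0 = 1.
  i=2: a_2=32, p_2 = 32*3 + 2 = 98, q_2 = 32*1 + 1 = 33.
q_2 = 33 > 10, so the last convergent with denominator <= 10 is p_1/q_1 = 3/1.
The closest fraction with denominator <= 10 is either p_1/q_1 or the intermediate fraction (k*p_1 + p_0)/(k*q_1 + q_0) with the largest k >= 1 whose denominator stays <= 10; these approach x as k grows, and every other convergent or intermediate fraction in range is farther away.
Largest k: floor((10 - q_0)/q_1) = floor((10 - 1)/1) = 9.
That gives (9*3 + 2)/(9*1 + 1) = 29/10.
Compare the errors: |x - 3/1| = |98*1 - 3*33|/(33*1) = 1/33, and |x - 29/10| = |98*10 - 29*33|/(33*10) = 23/330.
Cross-multiplying, 1*330 = 330 < 759 = 23*33, so 1/33 is smaller: the convergent 3/1 is closer to x than 29/10.

3/1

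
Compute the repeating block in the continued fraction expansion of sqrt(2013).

Write x_i = (sqrt(2013) + m_i)/d_i with (m_0, d_0) = (0, 1). a_0 = floor(sqrt(2013)) = 44, since 44^2 = 1936 <= 2013 < 2025 = 45^2.
Iterate m_{i+1} = d_i*a_i - m_i, d_{i+1} = (2013 - m_{i+1}^2)/d_i, a_{i+1} = floor((a_0 + m_{i+1})/d_{i+1}):
  m_1 = 1*44 - 0 = 44, d_1 = (2013 - 44^2)/1 = 77/1 = 77, a_1 = floor((44 + 44)/77) = 1.
  m_2 = 77*1 - 44 = 33, d_2 = (2013 - 33^2)/77 = 924/77 = 12, a_2 = floor((44 + 33)/12) = 6.
  m_3 = 12*6 - 33 = 39, d_3 = (2013 - 39^2)/12 = 492/12 = 41, a_3 = floor((44 + 39)/41) = 2.
  m_4 = 41*2 - 39 = 43, d_4 = (2013 - 43^2)/41 = 164/41 = 4, a_4 = floor((44 + 43)/4) = 21.
  m_5 = 4*21 - 43 = 41, d_5 = (2013 - 41^2)/4 = 332/4 = 83, a_5 = floor((44 + 41)/83) = 1.
  m_6 = 83*1 - 41 = 42, d_6 = (2013 - 42^2)/83 = 249/83 = 3, a_6 = floor((44 + 42)/3) = 28.
  m_7 = 3*28 - 42 = 42, d_7 = (2013 - 42^2)/3 = 249/3 = 83, a_7 = floor((44 + 42)/83) = 1.
  m_8 = 83*1 - 42 = 41, d_8 = (2013 - 41^2)/83 = 332/83 = 4, a_8 = floor((44 + 41)/4) = 21.
  m_9 = 4*21 - 41 = 43, d_9 = (2013 - 43^2)/4 = 164/4 = 41, a_9 = floor((44 + 43)/41) = 2.
  m_10 = 41*2 - 43 = 39, d_10 = (2013 - 39^2)/41 = 492/41 = 12, a_10 = floor((44 + 39)/12) = 6.
  m_11 = 12*6 - 39 = 33, d_11 = (2013 - 33^2)/12 = 924/12 = 77, a_11 = floor((44 + 33)/77) = 1.
  m_12 = 77*1 - 33 = 44, d_12 = (2013 - 44^2)/77 = 77/77 = 1, a_12 = floor((44 + 44)/1) = 88.
  m_13 = 1*88 - 44 = 44, d_13 = (2013 - 44^2)/1 = 77/1 = 77: (m_13, d_13) = (m_1, d_1) = (44, 77), so from here the quotients repeat a_1, ..., a_12; the period length is 12.
Hence the expansion of sqrt(2013) is a_0 = 44 followed by the repeating block 1, 6, 2, 21, 1, 28, 1, 21, 2, 6, 1, 88 (period 12).

[44; (1, 6, 2, 21, 1, 28, 1, 21, 2, 6, 1, 88)]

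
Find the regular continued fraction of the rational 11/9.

[1; 4, 2]

Run the Euclidean algorithm on 11 and 9; the successive quotients are the partial quotients a_0, a_1, ... (each step inverts the fractional part left over by the previous one):
  11 = 1*9 + 2, so a_0 = 1.
  9 = 4*2 + 1, so a_1 = 4.
  2 = 2*1 + 0, so a_2 = 2.
The remainder reaches 0 after 3 divisions, so the expansion has 3 partial quotients, read off in order.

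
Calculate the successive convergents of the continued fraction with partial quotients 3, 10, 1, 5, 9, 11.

Using the convergent recurrence p_i = a_i*p_{i-1} + p_{i-2}, q_i = a_i*q_{i-1} + q_{i-2} with p_{-2}=0, p_{-1}=1, q_{-2}=1, q_{-1}=0:
  i=0: a_0=3, p_0 = 3*1 + 0 = 3, q_0 = 3*0 + 1 = 1.
  i=1: a_1=10, p_1 = 10*3 + 1 = 31, q_1 = 10*1 + 0 = 10.
  i=2: a_2=1, p_2 = 1*31 + 3 = 34, q_2 = 1*10 + 1 = 11.
  i=3: a_3=5, p_3 = 5*34 + 31 = 201, q_3 = 5*11 + 10 = 65.
  i=4: a_4=9, p_4 = 9*201 + 34 = 1843, q_4 = 9*65 + 11 = 596.
  i=5: a_5=11, p_5 = 11*1843 + 201 = 20474, q_5 = 11*596 + 65 = 6621.

3/1, 31/10, 34/11, 201/65, 1843/596, 20474/6621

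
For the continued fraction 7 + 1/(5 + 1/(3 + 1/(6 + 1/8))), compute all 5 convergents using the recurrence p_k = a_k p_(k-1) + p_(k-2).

7/1, 36/5, 115/16, 726/101, 5923/824

Using the convergent recurrence p_i = a_i*p_{i-1} + p_{i-2}, q_i = a_i*q_{i-1} + q_{i-2} with p_{-2}=0, p_{-1}=1, q_{-2}=1, q_{-1}=0:
  i=0: a_0=7, p_0 = 7*1 + 0 = 7, q_0 = 7*0 + 1 = 1.
  i=1: a_1=5, p_1 = 5*7 + 1 = 36, q_1 = 5*1 + 0 = 5.
  i=2: a_2=3, p_2 = 3*36 + 7 = 115, q_2 = 3*5 + 1 = 16.
  i=3: a_3=6, p_3 = 6*115 + 36 = 726, q_3 = 6*16 + 5 = 101.
  i=4: a_4=8, p_4 = 8*726 + 115 = 5923, q_4 = 8*101 + 16 = 824.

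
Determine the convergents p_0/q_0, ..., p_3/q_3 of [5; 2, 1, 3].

Using the convergent recurrence p_i = a_i*p_{i-1} + p_{i-2}, q_i = a_i*q_{i-1} + q_{i-2} with p_{-2}=0, p_{-1}=1, q_{-2}=1, q_{-1}=0:
  i=0: a_0=5, p_0 = 5*1 + 0 = 5, q_0 = 5*0 + 1 = 1.
  i=1: a_1=2, p_1 = 2*5 + 1 = 11, q_1 = 2*1 + 0 = 2.
  i=2: a_2=1, p_2 = 1*11 + 5 = 16, q_2 = 1*2 + 1 = 3.
  i=3: a_3=3, p_3 = 3*16 + 11 = 59, q_3 = 3*3 + 2 = 11.

5/1, 11/2, 16/3, 59/11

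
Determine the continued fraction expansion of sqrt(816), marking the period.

Write x_i = (sqrt(816) + m_i)/d_i with (m_0, d_0) = (0, 1). a_0 = floor(sqrt(816)) = 28, since 28^2 = 784 <= 816 < 841 = 29^2.
Iterate m_{i+1} = d_i*a_i - m_i, d_{i+1} = (816 - m_{i+1}^2)/d_i, a_{i+1} = floor((a_0 + m_{i+1})/d_{i+1}):
  m_1 = 1*28 - 0 = 28, d_1 = (816 - 28^2)/1 = 32/1 = 32, a_1 = floor((28 + 28)/32) = 1.
  m_2 = 32*1 - 28 = 4, d_2 = (816 - 4^2)/32 = 800/32 = 25, a_2 = floor((28 + 4)/25) = 1.
  m_3 = 25*1 - 4 = 21, d_3 = (816 - 21^2)/25 = 375/25 = 15, a_3 = floor((28 + 21)/15) = 3.
  m_4 = 15*3 - 21 = 24, d_4 = (816 - 24^2)/15 = 240/15 = 16, a_4 = floor((28 + 24)/16) = 3.
  m_5 = 16*3 - 24 = 24, d_5 = (816 - 24^2)/16 = 240/16 = 15, a_5 = floor((28 + 24)/15) = 3.
  m_6 = 15*3 - 24 = 21, d_6 = (816 - 21^2)/15 = 375/15 = 25, a_6 = floor((28 + 21)/25) = 1.
  m_7 = 25*1 - 21 = 4, d_7 = (816 - 4^2)/25 = 800/25 = 32, a_7 = floor((28 + 4)/32) = 1.
  m_8 = 32*1 - 4 = 28, d_8 = (816 - 28^2)/32 = 32/32 = 1, a_8 = floor((28 + 28)/1) = 56.
  m_9 = 1*56 - 28 = 28, d_9 = (816 - 28^2)/1 = 32/1 = 32: (m_9, d_9) = (m_1, d_1) = (28, 32), so from here the quotients repeat a_1, ..., a_8; the period length is 8.
Hence the expansion of sqrt(816) is a_0 = 28 followed by the repeating block 1, 1, 3, 3, 3, 1, 1, 56 (period 8).

[28; (1, 1, 3, 3, 3, 1, 1, 56)]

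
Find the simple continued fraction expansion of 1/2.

Run the Euclidean algorithm on 1 and 2; the successive quotients are the partial quotients a_0, a_1, ... (each step inverts the fractional part left over by the previous one):
  1 = 0*2 + 1, so a_0 = 0.
  2 = 2*1 + 0, so a_1 = 2.
The remainder reaches 0 after 2 divisions, so the expansion has 2 partial quotients, read off in order.

[0; 2]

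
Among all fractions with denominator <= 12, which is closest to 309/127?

Expand x = 309/127 as a continued fraction with the Euclidean algorithm:
  309 = 2*127 + 55, so a_0 = 2.
  127 = 2*55 + 17, so a_1 = 2.
  55 = 3*17 + 4, so a_2 = 3.
  17 = 4*4 + 1, so a_3 = 4.
  4 = 4*1 + 0, so a_4 = 4.
so x = [2; 2, 3, 4, 4].
Convergents (p_i = a_i*p_{i-1} + p_{i-2}, q_i = a_i*q_{i-1} + q_{i-2} with p_{-2}=0, p_{-1}=1, q_{-2}=1, q_{-1}=0), until the denominator exceeds 12:
  i=0: a_0=2, p_0 = 2*1 + 0 = 2, q_0 = 2*0 + 1 = 1.
  i=1: a_1=2, p_1 = 2*2 + 1 = 5, q_1 = 2*1 + 0 = 2.
  i=2: a_2=3, p_2 = 3*5 + 2 = 17, q_2 = 3*2 + 1 = 7.
  i=3: a_3=4, p_3 = 4*17 + 5 = 73, q_3 = 4*7 + 2 = 30.
q_3 = 30 > 12, so the last convergent with denominator <= 12 is p_2/q_2 = 17/7.
The closest fraction with denominator <= 12 is either p_2/q_2 or the intermediate fraction (k*p_2 + p_1)/(k*q_2 + q_1) with the largest k >= 1 whose denominator stays <= 12; these approach x as k grows, and every other convergent or intermediate fraction in range is farther away.
Largest k: floor((12 - q_1)/q_2) = floor((12 - 2)/7) = 1.
That gives (1*17 + 5)/(1*7 + 2) = 22/9.
Compare the errors: |x - 17/7| = |309*7 - 17*127|/(127*7) = 4/889, and |x - 22/9| = |309*9 - 22*127|/(127*9) = 13/1143.
Cross-multiplying, 4*1143 = 4572 < 11557 = 13*889, so 4/889 is smaller: the convergent 17/7 is closer to x than 22/9.

17/7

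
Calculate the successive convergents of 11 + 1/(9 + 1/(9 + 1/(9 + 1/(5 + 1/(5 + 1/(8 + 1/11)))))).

11/1, 100/9, 911/82, 8299/747, 42406/3817, 220329/19832, 1805038/162473, 20075747/1807035

Using the convergent recurrence p_i = a_i*p_{i-1} + p_{i-2}, q_i = a_i*q_{i-1} + q_{i-2} with p_{-2}=0, p_{-1}=1, q_{-2}=1, q_{-1}=0:
  i=0: a_0=11, p_0 = 11*1 + 0 = 11, q_0 = 11*0 + 1 = 1.
  i=1: a_1=9, p_1 = 9*11 + 1 = 100, q_1 = 9*1 + 0 = 9.
  i=2: a_2=9, p_2 = 9*100 + 11 = 911, q_2 = 9*9 + 1 = 82.
  i=3: a_3=9, p_3 = 9*911 + 100 = 8299, q_3 = 9*82 + 9 = 747.
  i=4: a_4=5, p_4 = 5*8299 + 911 = 42406, q_4 = 5*747 + 82 = 3817.
  i=5: a_5=5, p_5 = 5*42406 + 8299 = 220329, q_5 = 5*3817 + 747 = 19832.
  i=6: a_6=8, p_6 = 8*220329 + 42406 = 1805038, q_6 = 8*19832 + 3817 = 162473.
  i=7: a_7=11, p_7 = 11*1805038 + 220329 = 20075747, q_7 = 11*162473 + 19832 = 1807035.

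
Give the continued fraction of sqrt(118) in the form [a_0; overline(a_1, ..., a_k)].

Write x_i = (sqrt(118) + m_i)/d_i with (m_0, d_0) = (0, 1). a_0 = floor(sqrt(118)) = 10, since 10^2 = 100 <= 118 < 121 = 11^2.
Iterate m_{i+1} = d_i*a_i - m_i, d_{i+1} = (118 - m_{i+1}^2)/d_i, a_{i+1} = floor((a_0 + m_{i+1})/d_{i+1}):
  m_1 = 1*10 - 0 = 10, d_1 = (118 - 10^2)/1 = 18/1 = 18, a_1 = floor((10 + 10)/18) = 1.
  m_2 = 18*1 - 10 = 8, d_2 = (118 - 8^2)/18 = 54/18 = 3, a_2 = floor((10 + 8)/3) = 6.
  m_3 = 3*6 - 8 = 10, d_3 = (118 - 10^2)/3 = 18/3 = 6, a_3 = floor((10 + 10)/6) = 3.
  m_4 = 6*3 - 10 = 8, d_4 = (118 - 8^2)/6 = 54/6 = 9, a_4 = floor((10 + 8)/9) = 2.
  m_5 = 9*2 - 8 = 10, d_5 = (118 - 10^2)/9 = 18/9 = 2, a_5 = floor((10 + 10)/2) = 10.
  m_6 = 2*10 - 10 = 10, d_6 = (118 - 10^2)/2 = 18/2 = 9, a_6 = floor((10 + 10)/9) = 2.
  m_7 = 9*2 - 10 = 8, d_7 = (118 - 8^2)/9 = 54/9 = 6, a_7 = floor((10 + 8)/6) = 3.
  m_8 = 6*3 - 8 = 10, d_8 = (118 - 10^2)/6 = 18/6 = 3, a_8 = floor((10 + 10)/3) = 6.
  m_9 = 3*6 - 10 = 8, d_9 = (118 - 8^2)/3 = 54/3 = 18, a_9 = floor((10 + 8)/18) = 1.
  m_10 = 18*1 - 8 = 10, d_10 = (118 - 10^2)/18 = 18/18 = 1, a_10 = floor((10 + 10)/1) = 20.
  m_11 = 1*20 - 10 = 10, d_11 = (118 - 10^2)/1 = 18/1 = 18: (m_11, d_11) = (m_1, d_1) = (10, 18), so from here the quotients repeat a_1, ..., a_10; the period length is 10.
Hence the expansion of sqrt(118) is a_0 = 10 followed by the repeating block 1, 6, 3, 2, 10, 2, 3, 6, 1, 20 (period 10).

[10; overline(1, 6, 3, 2, 10, 2, 3, 6, 1, 20)]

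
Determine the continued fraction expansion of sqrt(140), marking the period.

Write x_i = (sqrt(140) + m_i)/d_i with (m_0, d_0) = (0, 1). a_0 = floor(sqrt(140)) = 11, since 11^2 = 121 <= 140 < 144 = 12^2.
Iterate m_{i+1} = d_i*a_i - m_i, d_{i+1} = (140 - m_{i+1}^2)/d_i, a_{i+1} = floor((a_0 + m_{i+1})/d_{i+1}):
  m_1 = 1*11 - 0 = 11, d_1 = (140 - 11^2)/1 = 19/1 = 19, a_1 = floor((11 + 11)/19) = 1.
  m_2 = 19*1 - 11 = 8, d_2 = (140 - 8^2)/19 = 76/19 = 4, a_2 = floor((11 + 8)/4) = 4.
  m_3 = 4*4 - 8 = 8, d_3 = (140 - 8^2)/4 = 76/4 = 19, a_3 = floor((11 + 8)/19) = 1.
  m_4 = 19*1 - 8 = 11, d_4 = (140 - 11^2)/19 = 19/19 = 1, a_4 = floor((11 + 11)/1) = 22.
  m_5 = 1*22 - 11 = 11, d_5 = (140 - 11^2)/1 = 19/1 = 19: (m_5, d_5) = (m_1, d_1) = (11, 19), so from here the quotients repeat a_1, ..., a_4; the period length is 4.
Hence the expansion of sqrt(140) is a_0 = 11 followed by the repeating block 1, 4, 1, 22 (period 4).

[11; (1, 4, 1, 22)]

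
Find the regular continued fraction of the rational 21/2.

[10; 2]

Run the Euclidean algorithm on 21 and 2; the successive quotients are the partial quotients a_0, a_1, ... (each step inverts the fractional part left over by the previous one):
  21 = 10*2 + 1, so a_0 = 10.
  2 = 2*1 + 0, so a_1 = 2.
The remainder reaches 0 after 2 divisions, so the expansion has 2 partial quotients, read off in order.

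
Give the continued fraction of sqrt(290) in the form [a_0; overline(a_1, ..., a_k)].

[17; overline(34)]

Write x_i = (sqrt(290) + m_i)/d_i with (m_0, d_0) = (0, 1). a_0 = floor(sqrt(290)) = 17, since 17^2 = 289 <= 290 < 324 = 18^2.
Iterate m_{i+1} = d_i*a_i - m_i, d_{i+1} = (290 - m_{i+1}^2)/d_i, a_{i+1} = floor((a_0 + m_{i+1})/d_{i+1}):
  m_1 = 1*17 - 0 = 17, d_1 = (290 - 17^2)/1 = 1/1 = 1, a_1 = floor((17 + 17)/1) = 34.
  m_2 = 1*34 - 17 = 17, d_2 = (290 - 17^2)/1 = 1/1 = 1: (m_2, d_2) = (m_1, d_1) = (17, 1), so from here the quotient a_1 repeats; the period length is 1.
Hence the expansion of sqrt(290) is a_0 = 17 followed by the repeating block 34 (period 1).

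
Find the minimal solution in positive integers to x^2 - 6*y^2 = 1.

First expand sqrt(6) as a continued fraction. With x_i = (sqrt(6) + m_i)/d_i and (m_0, d_0) = (0, 1): a_0 = floor(sqrt(6)) = 2, since 2^2 = 4 <= 6 < 9 = 3^2.
Iterate m_{i+1} = d_i*a_i - m_i, d_{i+1} = (6 - m_{i+1}^2)/d_i, a_{i+1} = floor((a_0 + m_{i+1})/d_{i+1}):
  m_1 = 1*2 - 0 = 2, d_1 = (6 - 2^2)/1 = 2/1 = 2, a_1 = floor((2 + 2)/2) = 2.
  m_2 = 2*2 - 2 = 2, d_2 = (6 - 2^2)/2 = 2/2 = 1, a_2 = floor((2 + 2)/1) = 4.
  m_3 = 1*4 - 2 = 2, d_3 = (6 - 2^2)/1 = 2/1 = 2: (m_3, d_3) = (m_1, d_1) = (2, 2), so from here the quotients repeat a_1, a_2; the period length is 2.
So sqrt(6) = [2; (2, 4)] with period length k = 2.
k is even, so the fundamental solution of x^2 - 6y^2 = 1 is (p_{k-1}, q_{k-1}) = (p_1, q_1); compute convergents through index 1.
Convergents (p_i = a_i*p_{i-1} + p_{i-2}, q_i = a_i*q_{i-1} + q_{i-2} with p_{-2}=0, p_{-1}=1, q_{-2}=1, q_{-1}=0):
  i=0: a_0=2, p_0 = 2*1 + 0 = 2, q_0 = 2*0 + 1 = 1.
  i=1: a_1=2, p_1 = 2*2 + 1 = 5, q_1 = 2*1 + 0 = 2.
Check: 5^2 - 6*2^2 = 25 - 24 = 1, so (x, y) = (5, 2) solves the equation, and by the theorem it is the least positive solution.

(x, y) = (5, 2)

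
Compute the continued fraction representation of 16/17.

Run the Euclidean algorithm on 16 and 17; the successive quotients are the partial quotients a_0, a_1, ... (each step inverts the fractional part left over by the previous one):
  16 = 0*17 + 16, so a_0 = 0.
  17 = 1*16 + 1, so a_1 = 1.
  16 = 16*1 + 0, so a_2 = 16.
The remainder reaches 0 after 3 divisions, so the expansion has 3 partial quotients, read off in order.

[0; 1, 16]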